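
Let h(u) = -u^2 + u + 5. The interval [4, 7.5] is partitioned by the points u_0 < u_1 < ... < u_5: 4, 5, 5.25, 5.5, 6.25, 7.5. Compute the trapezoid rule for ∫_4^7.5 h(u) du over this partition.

-82.234375

Subinterval widths: 1, 0.25, 0.25, 0.75, 1.25.
h(4) = -7, h(5) = -15, h(5.25) = -17.3125, h(5.5) = -19.75, h(6.25) = -27.8125, h(7.5) = -43.75.
On each subinterval the trapezoid contributes (Δu_i/2)·[h(u_{i-1}) + h(u_i)].
Sum = -82.234375.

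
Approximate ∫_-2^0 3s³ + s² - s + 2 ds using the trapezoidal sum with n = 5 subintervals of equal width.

-3.76

Δs = (0 − (-2))/5 = 0.4.
f(-2) = -16, f(-1.6) = -6.128, f(-1.2) = -0.544, f(-0.8) = 1.904, f(-0.4) = 2.368, f(0) = 2.
T_5 = (Δs/2)·[f(s_0) + 2f(s_1) + ... + 2f(s_{4}) + f(s_5)].
Sum = -3.76.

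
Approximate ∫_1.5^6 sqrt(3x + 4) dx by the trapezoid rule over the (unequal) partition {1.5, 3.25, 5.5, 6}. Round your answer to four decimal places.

17.3654

Subinterval widths: 1.75, 2.25, 0.5.
f(1.5) ≈ 2.9155, f(3.25) ≈ 3.7081, f(5.5) ≈ 4.5277, f(6) ≈ 4.6904.
On each subinterval the trapezoid contributes (Δx_i/2)·[f(x_{i-1}) + f(x_i)].
Sum ≈ 17.3654.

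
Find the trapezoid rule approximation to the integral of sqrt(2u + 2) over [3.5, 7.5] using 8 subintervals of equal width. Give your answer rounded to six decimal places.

14.362374

Δu = (7.5 − 3.5)/8 = 0.5.
f(3.5) ≈ 3.000000, f(4) ≈ 3.162278, f(4.5) ≈ 3.316625, f(5) ≈ 3.464102, f(5.5) ≈ 3.605551, f(6) ≈ 3.741657, f(6.5) ≈ 3.872983, f(7) ≈ 4.000000, f(7.5) ≈ 4.123106.
T_8 = (Δu/2)·[f(u_0) + 2f(u_1) + ... + 2f(u_{7}) + f(u_8)].
Sum ≈ 14.362374.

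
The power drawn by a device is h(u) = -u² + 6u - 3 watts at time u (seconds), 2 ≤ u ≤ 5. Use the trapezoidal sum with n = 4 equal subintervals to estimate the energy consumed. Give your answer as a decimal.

Δu = (5 − 2)/4 = 0.75.
h(2) = 5, h(2.75) = 5.9375, h(3.5) = 5.75, h(4.25) = 4.4375, h(5) = 2.
T_4 = (Δu/2)·[h(u_0) + 2h(u_1) + 2h(u_2) + 2h(u_3) + h(u_4)].
Sum = 14.71875.

14.71875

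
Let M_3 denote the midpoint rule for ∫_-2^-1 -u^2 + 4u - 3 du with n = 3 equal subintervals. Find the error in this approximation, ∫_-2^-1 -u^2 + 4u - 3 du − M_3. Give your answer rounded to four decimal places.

-0.0093

Exact integral: ∫_-2^-1 f(u) du ≈ -11.333333.
M_3 ≈ -11.324074.
Error ≈ -11.333333 − (-11.324074) ≈ -0.0093.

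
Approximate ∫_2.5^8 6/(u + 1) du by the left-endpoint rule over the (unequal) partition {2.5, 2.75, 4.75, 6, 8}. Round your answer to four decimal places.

6.6472

Subinterval widths: 0.25, 2, 1.25, 2.
Left endpoints: 2.5, 2.75, 4.75, 6.
f(2.5) = 12/7, f(2.75) = 1.6, f(4.75) = 24/23, f(6) = 6/7.
Sum = Σ Δu_i · f(u_i).
Sum ≈ 6.6472.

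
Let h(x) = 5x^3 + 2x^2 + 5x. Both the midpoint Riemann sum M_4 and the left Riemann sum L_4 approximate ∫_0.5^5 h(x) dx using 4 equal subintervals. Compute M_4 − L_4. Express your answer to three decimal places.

330.130

M_4 ≈ 905.77002.
L_4 ≈ 575.63965.
M_4 − L_4 ≈ 330.130.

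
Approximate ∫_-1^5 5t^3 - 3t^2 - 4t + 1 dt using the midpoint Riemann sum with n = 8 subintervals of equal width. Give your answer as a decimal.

Δt = (5 − (-1))/8 = 0.75.
Midpoints: -0.625, 0.125, 0.875, 1.625, 2.375, 3.125, 3.875, 4.625.
f(-0.625) = 567/512, f(0.125) = 237/512, f(0.875) = -741/512, f(1.625) = 4113/512, f(2.375) = 21279/512, f(3.125) = 57237/512, f(3.875) = 118467/512, f(4.625) = 211449/512.
Sum = Δt · [f(-0.625) + f(0.125) + f(0.875) + ...].
Sum = 604.40625.

604.40625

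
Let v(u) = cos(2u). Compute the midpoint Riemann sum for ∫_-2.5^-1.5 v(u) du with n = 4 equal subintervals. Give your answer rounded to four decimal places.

-0.5558

Δu = (-1.5 − (-2.5))/4 = 0.25.
Midpoints: -2.375, -2.125, -1.875, -1.625.
v(-2.375) ≈ 0.0376, v(-2.125) ≈ -0.4461, v(-1.875) ≈ -0.8206, v(-1.625) ≈ -0.9941.
Sum = Δu · [v(-2.375) + v(-2.125) + v(-1.875) + v(-1.625)].
Sum ≈ -0.5558.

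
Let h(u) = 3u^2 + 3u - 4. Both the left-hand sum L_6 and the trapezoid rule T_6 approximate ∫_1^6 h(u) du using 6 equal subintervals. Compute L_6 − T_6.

-50

L_6 ≈ 199.2361111.
T_6 ≈ 249.2361111.
L_6 − T_6 = -50.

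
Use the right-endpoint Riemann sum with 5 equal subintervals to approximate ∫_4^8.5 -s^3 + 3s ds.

-1409.5125

Δs = (8.5 − 4)/5 = 0.9.
Right endpoints: 4.9, 5.8, 6.7, 7.6, 8.5.
f(4.9) = -102.949, f(5.8) = -177.712, f(6.7) = -280.663, f(7.6) = -416.176, f(8.5) = -588.625.
Sum = Δs · [f(4.9) + f(5.8) + f(6.7) + f(7.6) + f(8.5)].
Sum = -1409.5125.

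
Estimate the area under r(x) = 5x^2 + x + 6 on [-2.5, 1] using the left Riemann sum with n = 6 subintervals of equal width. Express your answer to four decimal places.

Δx = (1 − (-2.5))/6 = 7/12.
Left endpoints: -2.5, -23/12, -4/3, -0.75, -1/6, 5/12.
r(-2.5) = 34.75, r(-23/12) = 3233/144, r(-4/3) = 122/9, r(-0.75) = 8.0625, r(-1/6) = 215/36, r(5/12) = 1049/144.
Sum = Δx · [r(-2.5) + r(-23/12) + r(-4/3) + ...].
Sum ≈ 53.7112.

53.7112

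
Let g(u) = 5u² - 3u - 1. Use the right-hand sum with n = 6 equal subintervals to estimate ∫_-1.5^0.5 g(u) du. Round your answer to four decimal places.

Δu = (0.5 − (-1.5))/6 = 1/3.
Right endpoints: -7/6, -5/6, -0.5, -1/6, 1/6, 0.5.
g(-7/6) = 335/36, g(-5/6) = 179/36, g(-0.5) = 1.75, g(-1/6) = -13/36, g(1/6) = -49/36, g(0.5) = -1.25.
Sum = Δu · [g(-7/6) + g(-5/6) + g(-0.5) + ...].
Sum ≈ 4.3519.

4.3519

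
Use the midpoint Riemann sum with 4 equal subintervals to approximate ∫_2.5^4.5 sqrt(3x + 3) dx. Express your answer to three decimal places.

7.334

Δx = (4.5 − 2.5)/4 = 0.5.
Midpoints: 2.75, 3.25, 3.75, 4.25.
f(2.75) ≈ 3.354, f(3.25) ≈ 3.571, f(3.75) ≈ 3.775, f(4.25) ≈ 3.969.
Sum = Δx · [f(2.75) + f(3.25) + f(3.75) + f(4.25)].
Sum ≈ 7.334.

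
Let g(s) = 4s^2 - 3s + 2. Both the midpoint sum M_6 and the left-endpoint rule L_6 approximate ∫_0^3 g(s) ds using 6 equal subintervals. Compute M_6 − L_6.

6

M_6 = 28.25.
L_6 = 22.25.
M_6 − L_6 = 6.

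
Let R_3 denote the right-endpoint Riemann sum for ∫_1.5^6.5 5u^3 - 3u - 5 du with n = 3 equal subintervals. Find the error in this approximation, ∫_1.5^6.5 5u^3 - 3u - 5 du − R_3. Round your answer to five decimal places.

-1256.59722

Exact integral: ∫_1.5^6.5 f(u) du = 2140.
R_3 ≈ 3396.5972222.
Error ≈ 2140 − 3396.5972222 ≈ -1256.59722.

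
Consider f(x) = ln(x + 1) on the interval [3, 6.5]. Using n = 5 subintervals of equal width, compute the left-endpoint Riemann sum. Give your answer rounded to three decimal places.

5.842

Δx = (6.5 − 3)/5 = 0.7.
Left endpoints: 3, 3.7, 4.4, 5.1, 5.8.
f(3) ≈ 1.386, f(3.7) ≈ 1.548, f(4.4) ≈ 1.686, f(5.1) ≈ 1.808, f(5.8) ≈ 1.917.
Sum = Δx · [f(3) + f(3.7) + f(4.4) + f(5.1) + f(5.8)].
Sum ≈ 5.842.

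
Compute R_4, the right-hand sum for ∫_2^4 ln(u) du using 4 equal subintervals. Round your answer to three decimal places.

Δu = (4 − 2)/4 = 0.5.
Right endpoints: 2.5, 3, 3.5, 4.
f(2.5) ≈ 0.916, f(3) ≈ 1.099, f(3.5) ≈ 1.253, f(4) ≈ 1.386.
Sum = Δu · [f(2.5) + f(3) + f(3.5) + f(4)].
Sum ≈ 2.327.

2.327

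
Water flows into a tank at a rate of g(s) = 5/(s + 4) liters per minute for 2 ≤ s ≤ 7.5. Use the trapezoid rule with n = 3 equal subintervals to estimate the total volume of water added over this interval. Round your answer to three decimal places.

3.281

Δs = (7.5 − 2)/3 = 11/6.
g(2) = 5/6, g(23/6) = 30/47, g(17/3) = 15/29, g(7.5) = 10/23.
T_3 = (Δs/2)·[g(s_0) + 2g(s_1) + 2g(s_2) + g(s_3)].
Sum ≈ 3.281.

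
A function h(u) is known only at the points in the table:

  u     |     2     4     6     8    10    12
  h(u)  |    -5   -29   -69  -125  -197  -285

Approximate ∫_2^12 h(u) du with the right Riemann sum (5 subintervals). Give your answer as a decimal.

Δu = 2.
Sum = 2·[(-29) + (-69) + (-125) + (-197) + (-285)] = -1410.

-1410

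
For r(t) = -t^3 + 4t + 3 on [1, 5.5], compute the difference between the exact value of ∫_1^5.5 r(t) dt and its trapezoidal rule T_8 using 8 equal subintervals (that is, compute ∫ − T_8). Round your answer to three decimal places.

Exact integral: ∫_1^5.5 r(t) dt = -156.515625.
T_8 ≈ -158.82935.
Error ≈ -156.515625 − (-158.82935) ≈ 2.314.

2.314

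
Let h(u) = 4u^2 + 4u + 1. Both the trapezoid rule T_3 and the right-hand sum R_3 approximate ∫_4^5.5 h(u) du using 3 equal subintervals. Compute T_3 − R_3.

-15.75

T_3 = 166.75.
R_3 = 182.5.
T_3 − R_3 = -15.75.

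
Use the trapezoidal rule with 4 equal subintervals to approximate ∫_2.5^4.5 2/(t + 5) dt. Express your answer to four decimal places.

0.4731

Δt = (4.5 − 2.5)/4 = 0.5.
f(2.5) = 4/15, f(3) = 0.25, f(3.5) = 4/17, f(4) = 2/9, f(4.5) = 4/19.
T_4 = (Δt/2)·[f(t_0) + 2f(t_1) + 2f(t_2) + 2f(t_3) + f(t_4)].
Sum ≈ 0.4731.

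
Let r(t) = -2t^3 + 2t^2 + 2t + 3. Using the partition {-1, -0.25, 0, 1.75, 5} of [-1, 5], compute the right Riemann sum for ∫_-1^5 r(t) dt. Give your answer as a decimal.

Subinterval widths: 0.75, 0.25, 1.75, 3.25.
Right endpoints: -0.25, 0, 1.75, 5.
r(-0.25) = 2.65625, r(0) = 3, r(1.75) = 1.90625, r(5) = -187.
Sum = Σ Δt_i · r(t_i).
Sum = -601.671875.

-601.671875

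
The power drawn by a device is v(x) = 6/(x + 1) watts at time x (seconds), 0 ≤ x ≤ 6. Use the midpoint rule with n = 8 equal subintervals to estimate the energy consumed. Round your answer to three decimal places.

11.549

Δx = (6 − 0)/8 = 0.75.
Midpoints: 0.375, 1.125, 1.875, 2.625, 3.375, 4.125, 4.875, 5.625.
v(0.375) = 48/11, v(1.125) = 48/17, v(1.875) = 48/23, v(2.625) = 48/29, v(3.375) = 48/35, v(4.125) = 48/41, v(4.875) = 48/47, v(5.625) = 48/53.
Sum = Δx · [v(0.375) + v(1.125) + v(1.875) + ...].
Sum ≈ 11.549.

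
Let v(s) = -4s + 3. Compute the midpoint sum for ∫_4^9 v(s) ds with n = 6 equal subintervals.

Δs = (9 − 4)/6 = 5/6.
Midpoints: 53/12, 5.25, 73/12, 83/12, 7.75, 103/12.
v(53/12) = -44/3, v(5.25) = -18, v(73/12) = -64/3, v(83/12) = -74/3, v(7.75) = -28, v(103/12) = -94/3.
Sum = Δs · [v(53/12) + v(5.25) + v(73/12) + ...].
Sum = -115.

-115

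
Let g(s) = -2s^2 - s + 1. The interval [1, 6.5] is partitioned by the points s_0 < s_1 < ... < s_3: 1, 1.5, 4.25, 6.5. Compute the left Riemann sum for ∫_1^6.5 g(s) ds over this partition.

-103.34375

Subinterval widths: 0.5, 2.75, 2.25.
Left endpoints: 1, 1.5, 4.25.
g(1) = -2, g(1.5) = -5, g(4.25) = -39.375.
Sum = Σ Δs_i · g(s_i).
Sum = -103.34375.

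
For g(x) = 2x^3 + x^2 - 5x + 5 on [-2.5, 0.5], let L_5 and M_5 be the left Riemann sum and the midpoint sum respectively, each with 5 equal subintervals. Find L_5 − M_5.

L_5 = 11.7.
M_5 = 16.2.
L_5 − M_5 = -4.5.

-4.5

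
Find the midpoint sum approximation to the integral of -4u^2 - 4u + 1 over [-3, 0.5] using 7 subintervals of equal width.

-14.875

Δu = (0.5 − (-3))/7 = 0.5.
Midpoints: -2.75, -2.25, -1.75, -1.25, -0.75, -0.25, 0.25.
f(-2.75) = -18.25, f(-2.25) = -10.25, f(-1.75) = -4.25, f(-1.25) = -0.25, f(-0.75) = 1.75, f(-0.25) = 1.75, f(0.25) = -0.25.
Sum = Δu · [f(-2.75) + f(-2.25) + f(-1.75) + ...].
Sum = -14.875.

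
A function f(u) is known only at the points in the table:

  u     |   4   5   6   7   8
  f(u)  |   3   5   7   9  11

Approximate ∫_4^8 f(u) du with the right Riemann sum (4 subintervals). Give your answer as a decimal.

Δu = 1.
Sum = 1·[5 + 7 + 9 + 11] = 32.

32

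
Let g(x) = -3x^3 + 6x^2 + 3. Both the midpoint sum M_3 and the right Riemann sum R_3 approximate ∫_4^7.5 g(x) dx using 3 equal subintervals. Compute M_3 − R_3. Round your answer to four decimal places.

M_3 ≈ -1436.634549.
R_3 ≈ -1976.527778.
M_3 − R_3 ≈ 539.8932.

539.8932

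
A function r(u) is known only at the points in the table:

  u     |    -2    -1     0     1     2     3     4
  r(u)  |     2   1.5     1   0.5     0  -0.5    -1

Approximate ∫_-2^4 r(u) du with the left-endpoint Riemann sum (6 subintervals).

4.5

Δu = 1.
Sum = 1·[2 + 1.5 + 1 + 0.5 + 0 + (-0.5)] = 4.5.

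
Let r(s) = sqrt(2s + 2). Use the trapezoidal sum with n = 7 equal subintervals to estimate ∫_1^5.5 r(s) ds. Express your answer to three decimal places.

12.950

Δs = (5.5 − 1)/7 = 9/14.
r(1) ≈ 2.000, r(23/14) ≈ 2.299, r(16/7) ≈ 2.563, r(41/14) ≈ 2.803, r(25/7) ≈ 3.024, r(59/14) ≈ 3.229, r(34/7) ≈ 3.423, r(5.5) ≈ 3.606.
T_7 = (Δs/2)·[r(s_0) + 2r(s_1) + ... + 2r(s_{6}) + r(s_7)].
Sum ≈ 12.950.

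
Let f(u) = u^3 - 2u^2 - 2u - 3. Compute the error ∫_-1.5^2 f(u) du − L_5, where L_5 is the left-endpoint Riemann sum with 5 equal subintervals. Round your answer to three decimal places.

0.664

Exact integral: ∫_-1.5^2 f(u) du ≈ -17.09896.
L_5 = -17.7625.
Error ≈ -17.09896 − (-17.7625) ≈ 0.664.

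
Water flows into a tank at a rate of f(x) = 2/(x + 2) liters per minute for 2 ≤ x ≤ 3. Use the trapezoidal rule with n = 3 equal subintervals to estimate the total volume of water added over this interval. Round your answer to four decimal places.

0.4467

Δx = (3 − 2)/3 = 1/3.
f(2) = 0.5, f(7/3) = 6/13, f(8/3) = 3/7, f(3) = 0.4.
T_3 = (Δx/2)·[f(x_0) + 2f(x_1) + 2f(x_2) + f(x_3)].
Sum ≈ 0.4467.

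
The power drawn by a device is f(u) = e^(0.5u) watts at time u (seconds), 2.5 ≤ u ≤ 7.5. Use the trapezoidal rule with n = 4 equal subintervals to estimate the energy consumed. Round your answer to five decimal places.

Δu = (7.5 − 2.5)/4 = 1.25.
f(2.5) ≈ 3.49034, f(3.75) ≈ 6.52082, f(5) ≈ 12.18249, f(6.25) ≈ 22.75990, f(7.5) ≈ 42.52108.
T_4 = (Δu/2)·[f(u_0) + 2f(u_1) + 2f(u_2) + 2f(u_3) + f(u_4)].
Sum ≈ 80.58615.

80.58615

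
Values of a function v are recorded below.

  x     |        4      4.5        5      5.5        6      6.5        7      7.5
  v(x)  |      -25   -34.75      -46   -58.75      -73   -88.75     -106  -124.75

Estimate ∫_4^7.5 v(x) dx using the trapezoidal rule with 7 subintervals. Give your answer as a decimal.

Δx = 0.5.
T_7 = (0.5/2)·[(-25) + 2·(-34.75) + 2·(-46) + 2·(-58.75) + 2·(-73) + 2·(-88.75) + 2·(-106) + (-124.75)] = -241.0625.

-241.0625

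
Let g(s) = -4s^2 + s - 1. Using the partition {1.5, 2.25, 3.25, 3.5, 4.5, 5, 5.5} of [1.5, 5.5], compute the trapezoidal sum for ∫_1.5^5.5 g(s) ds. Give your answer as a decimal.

Subinterval widths: 0.75, 1, 0.25, 1, 0.5, 0.5.
g(1.5) = -8.5, g(2.25) = -19, g(3.25) = -40, g(3.5) = -46.5, g(4.5) = -77.5, g(5) = -96, g(5.5) = -116.5.
On each subinterval the trapezoid contributes (Δs_i/2)·[g(s_{i-1}) + g(s_i)].
Sum = -209.125.

-209.125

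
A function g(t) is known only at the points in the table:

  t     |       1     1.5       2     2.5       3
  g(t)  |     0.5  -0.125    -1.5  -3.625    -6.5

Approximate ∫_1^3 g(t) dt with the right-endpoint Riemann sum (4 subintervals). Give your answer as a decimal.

Δt = 0.5.
Sum = 0.5·[(-0.125) + (-1.5) + (-3.625) + (-6.5)] = -5.875.

-5.875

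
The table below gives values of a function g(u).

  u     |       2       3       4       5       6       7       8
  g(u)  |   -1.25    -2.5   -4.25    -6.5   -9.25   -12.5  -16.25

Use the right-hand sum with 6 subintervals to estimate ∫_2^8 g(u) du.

Δu = 1.
Sum = 1·[(-2.5) + (-4.25) + (-6.5) + (-9.25) + (-12.5) + (-16.25)] = -51.25.

-51.25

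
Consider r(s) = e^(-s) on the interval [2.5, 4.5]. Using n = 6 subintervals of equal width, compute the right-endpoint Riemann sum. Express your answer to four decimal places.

0.0598

Δs = (4.5 − 2.5)/6 = 1/3.
Right endpoints: 17/6, 19/6, 3.5, 23/6, 25/6, 4.5.
r(17/6) ≈ 0.0588, r(19/6) ≈ 0.0421, r(3.5) ≈ 0.0302, r(23/6) ≈ 0.0216, r(25/6) ≈ 0.0155, r(4.5) ≈ 0.0111.
Sum = Δs · [r(17/6) + r(19/6) + r(3.5) + ...].
Sum ≈ 0.0598.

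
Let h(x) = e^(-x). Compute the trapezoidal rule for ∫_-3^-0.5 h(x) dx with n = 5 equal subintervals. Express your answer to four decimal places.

Δx = (-0.5 − (-3))/5 = 0.5.
h(-3) ≈ 20.0855, h(-2.5) ≈ 12.1825, h(-2) ≈ 7.3891, h(-1.5) ≈ 4.4817, h(-1) ≈ 2.7183, h(-0.5) ≈ 1.6487.
T_5 = (Δx/2)·[h(x_0) + 2h(x_1) + ... + 2h(x_{4}) + h(x_5)].
Sum ≈ 18.8193.

18.8193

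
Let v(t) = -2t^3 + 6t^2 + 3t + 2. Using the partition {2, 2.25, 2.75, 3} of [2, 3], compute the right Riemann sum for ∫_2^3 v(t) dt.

13.8515625

Subinterval widths: 0.25, 0.5, 0.25.
Right endpoints: 2.25, 2.75, 3.
v(2.25) = 16.34375, v(2.75) = 14.03125, v(3) = 11.
Sum = Σ Δt_i · v(t_i).
Sum = 13.8515625.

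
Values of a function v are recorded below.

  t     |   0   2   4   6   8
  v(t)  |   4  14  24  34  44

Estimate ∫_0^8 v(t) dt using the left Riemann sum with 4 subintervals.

152

Δt = 2.
Sum = 2·[4 + 14 + 24 + 34] = 152.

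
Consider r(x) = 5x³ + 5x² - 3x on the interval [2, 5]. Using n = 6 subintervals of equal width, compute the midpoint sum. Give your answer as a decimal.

921.15625

Δx = (5 − 2)/6 = 0.5.
Midpoints: 2.25, 2.75, 3.25, 3.75, 4.25, 4.75.
r(2.25) = 75.515625, r(2.75) = 133.546875, r(3.25) = 214.703125, r(3.75) = 322.734375, r(4.25) = 461.390625, r(4.75) = 634.421875.
Sum = Δx · [r(2.25) + r(2.75) + r(3.25) + ...].
Sum = 921.15625.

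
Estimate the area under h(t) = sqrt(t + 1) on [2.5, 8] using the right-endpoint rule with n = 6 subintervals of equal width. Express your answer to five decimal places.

Δt = (8 − 2.5)/6 = 11/12.
Right endpoints: 41/12, 13/3, 5.25, 37/6, 85/12, 8.
h(41/12) ≈ 2.10159, h(13/3) ≈ 2.30940, h(5.25) ≈ 2.50000, h(37/6) ≈ 2.67706, h(85/12) ≈ 2.84312, h(8) ≈ 3.00000.
Sum = Δt · [h(41/12) + h(13/3) + h(5.25) + ...].
Sum ≈ 14.14524.

14.14524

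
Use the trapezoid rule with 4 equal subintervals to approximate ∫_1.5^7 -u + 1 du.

Δu = (7 − 1.5)/4 = 1.375.
f(1.5) = -0.5, f(2.875) = -1.875, f(4.25) = -3.25, f(5.625) = -4.625, f(7) = -6.
T_4 = (Δu/2)·[f(u_0) + 2f(u_1) + 2f(u_2) + 2f(u_3) + f(u_4)].
Sum = -17.875.

-17.875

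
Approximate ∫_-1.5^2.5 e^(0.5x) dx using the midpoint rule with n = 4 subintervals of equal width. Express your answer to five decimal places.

5.97353

Δx = (2.5 − (-1.5))/4 = 1.
Midpoints: -1, 0, 1, 2.
f(-1) ≈ 0.60653, f(0) ≈ 1.00000, f(1) ≈ 1.64872, f(2) ≈ 2.71828.
Sum = Δx · [f(-1) + f(0) + f(1) + f(2)].
Sum ≈ 5.97353.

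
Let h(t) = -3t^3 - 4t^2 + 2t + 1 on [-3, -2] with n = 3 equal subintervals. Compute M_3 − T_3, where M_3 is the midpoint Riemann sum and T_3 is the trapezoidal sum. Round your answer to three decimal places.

M_3 ≈ 19.24537.
T_3 ≈ 19.75926.
M_3 − T_3 ≈ -0.514.

-0.514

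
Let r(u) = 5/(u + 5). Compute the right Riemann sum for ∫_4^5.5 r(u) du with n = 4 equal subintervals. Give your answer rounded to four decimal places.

Δu = (5.5 − 4)/4 = 0.375.
Right endpoints: 4.375, 4.75, 5.125, 5.5.
r(4.375) = 8/15, r(4.75) = 20/39, r(5.125) = 40/81, r(5.5) = 10/21.
Sum = Δu · [r(4.375) + r(4.75) + r(5.125) + r(5.5)].
Sum ≈ 0.7561.

0.7561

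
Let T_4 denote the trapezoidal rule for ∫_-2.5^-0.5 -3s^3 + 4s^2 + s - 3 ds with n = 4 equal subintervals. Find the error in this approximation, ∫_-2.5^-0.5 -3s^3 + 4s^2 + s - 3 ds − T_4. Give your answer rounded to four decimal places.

Exact integral: ∫_-2.5^-0.5 f(s) ds ≈ 40.916667.
T_4 = 42.375.
Error ≈ 40.916667 − 42.375 ≈ -1.4583.

-1.4583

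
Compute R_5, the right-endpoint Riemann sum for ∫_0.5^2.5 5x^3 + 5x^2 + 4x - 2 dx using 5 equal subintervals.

Δx = (2.5 − 0.5)/5 = 0.4.
Right endpoints: 0.9, 1.3, 1.7, 2.1, 2.5.
f(0.9) = 9.295, f(1.3) = 22.635, f(1.7) = 43.815, f(2.1) = 74.755, f(2.5) = 117.375.
Sum = Δx · [f(0.9) + f(1.3) + f(1.7) + f(2.1) + f(2.5)].
Sum = 107.15.

107.15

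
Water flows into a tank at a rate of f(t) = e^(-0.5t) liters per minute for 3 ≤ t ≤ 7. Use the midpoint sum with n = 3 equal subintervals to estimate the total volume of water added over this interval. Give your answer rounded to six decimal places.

Δt = (7 − 3)/3 = 4/3.
Midpoints: 11/3, 5, 19/3.
f(11/3) ≈ 0.159880, f(5) ≈ 0.082085, f(19/3) ≈ 0.042144.
Sum = Δt · [f(11/3) + f(5) + f(19/3)].
Sum ≈ 0.378811.

0.378811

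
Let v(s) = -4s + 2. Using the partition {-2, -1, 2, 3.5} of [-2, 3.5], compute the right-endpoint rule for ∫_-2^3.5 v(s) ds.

Subinterval widths: 1, 3, 1.5.
Right endpoints: -1, 2, 3.5.
v(-1) = 6, v(2) = -6, v(3.5) = -12.
Sum = Σ Δs_i · v(s_i).
Sum = -30.

-30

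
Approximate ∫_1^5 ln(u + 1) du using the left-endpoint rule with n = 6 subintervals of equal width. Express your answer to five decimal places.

4.98578

Δu = (5 − 1)/6 = 2/3.
Left endpoints: 1, 5/3, 7/3, 3, 11/3, 13/3.
f(1) ≈ 0.69315, f(5/3) ≈ 0.98083, f(7/3) ≈ 1.20397, f(3) ≈ 1.38629, f(11/3) ≈ 1.54045, f(13/3) ≈ 1.67398.
Sum = Δu · [f(1) + f(5/3) + f(7/3) + ...].
Sum ≈ 4.98578.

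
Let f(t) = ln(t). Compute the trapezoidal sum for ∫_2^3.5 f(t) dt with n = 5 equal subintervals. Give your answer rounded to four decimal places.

Δt = (3.5 − 2)/5 = 0.3.
f(2) ≈ 0.6931, f(2.3) ≈ 0.8329, f(2.6) ≈ 0.9555, f(2.9) ≈ 1.0647, f(3.2) ≈ 1.1632, f(3.5) ≈ 1.2528.
T_5 = (Δt/2)·[f(t_0) + 2f(t_1) + ... + 2f(t_{4}) + f(t_5)].
Sum ≈ 1.4968.

1.4968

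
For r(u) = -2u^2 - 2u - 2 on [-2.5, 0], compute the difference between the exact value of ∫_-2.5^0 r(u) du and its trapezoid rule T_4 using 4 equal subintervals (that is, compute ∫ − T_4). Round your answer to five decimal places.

0.32552

Exact integral: ∫_-2.5^0 r(u) du ≈ -9.1666667.
T_4 = -9.4921875.
Error ≈ -9.1666667 − (-9.4921875) ≈ 0.32552.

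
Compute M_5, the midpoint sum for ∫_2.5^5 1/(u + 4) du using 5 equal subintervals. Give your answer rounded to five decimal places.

Δu = (5 − 2.5)/5 = 0.5.
Midpoints: 2.75, 3.25, 3.75, 4.25, 4.75.
f(2.75) = 4/27, f(3.25) = 4/29, f(3.75) = 4/31, f(4.25) = 4/33, f(4.75) = 4/35.
Sum = Δu · [f(2.75) + f(3.25) + f(3.75) + f(4.25) + f(4.75)].
Sum ≈ 0.32530.

0.32530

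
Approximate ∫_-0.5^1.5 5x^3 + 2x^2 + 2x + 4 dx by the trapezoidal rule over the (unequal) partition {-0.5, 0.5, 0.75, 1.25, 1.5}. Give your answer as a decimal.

Subinterval widths: 1, 0.25, 0.5, 0.25.
f(-0.5) = 2.875, f(0.5) = 6.125, f(0.75) = 8.734375, f(1.25) = 19.390625, f(1.5) = 28.375.
On each subinterval the trapezoid contributes (Δx_i/2)·[f(x_{i-1}) + f(x_i)].
Sum = 19.359375.

19.359375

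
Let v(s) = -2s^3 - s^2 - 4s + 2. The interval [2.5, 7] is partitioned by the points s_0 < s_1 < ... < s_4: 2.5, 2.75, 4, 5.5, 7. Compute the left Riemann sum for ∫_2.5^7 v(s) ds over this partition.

Subinterval widths: 0.25, 1.25, 1.5, 1.5.
Left endpoints: 2.5, 2.75, 4, 5.5.
v(2.5) = -45.5, v(2.75) = -58.15625, v(4) = -158, v(5.5) = -383.
Sum = Σ Δs_i · v(s_i).
Sum = -895.5703125.

-895.5703125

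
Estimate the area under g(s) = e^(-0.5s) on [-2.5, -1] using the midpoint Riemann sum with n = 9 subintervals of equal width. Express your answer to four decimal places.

3.6822

Δs = (-1 − (-2.5))/9 = 1/6.
Midpoints: -29/12, -2.25, -25/12, -23/12, -1.75, -19/12, -17/12, -1.25, -13/12.
g(-29/12) ≈ 3.3479, g(-2.25) ≈ 3.0802, g(-25/12) ≈ 2.8339, g(-23/12) ≈ 2.6073, g(-1.75) ≈ 2.3989, g(-19/12) ≈ 2.2071, g(-17/12) ≈ 2.0306, g(-1.25) ≈ 1.8682, g(-13/12) ≈ 1.7189.
Sum = Δs · [g(-29/12) + g(-2.25) + g(-25/12) + ...].
Sum ≈ 3.6822.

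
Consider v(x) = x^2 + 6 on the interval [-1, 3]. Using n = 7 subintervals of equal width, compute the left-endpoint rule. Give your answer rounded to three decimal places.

31.265

Δx = (3 − (-1))/7 = 4/7.
Left endpoints: -1, -3/7, 1/7, 5/7, 9/7, 13/7, 17/7.
v(-1) = 7, v(-3/7) = 303/49, v(1/7) = 295/49, v(5/7) = 319/49, v(9/7) = 375/49, v(13/7) = 463/49, v(17/7) = 583/49.
Sum = Δx · [v(-1) + v(-3/7) + v(1/7) + ...].
Sum ≈ 31.265.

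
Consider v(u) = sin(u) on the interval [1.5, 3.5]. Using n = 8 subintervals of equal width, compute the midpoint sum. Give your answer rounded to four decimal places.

1.0098

Δu = (3.5 − 1.5)/8 = 0.25.
Midpoints: 1.625, 1.875, 2.125, 2.375, 2.625, 2.875, 3.125, 3.375.
v(1.625) ≈ 0.9985, v(1.875) ≈ 0.9541, v(2.125) ≈ 0.8503, v(2.375) ≈ 0.6937, v(2.625) ≈ 0.4939, v(2.875) ≈ 0.2634, v(3.125) ≈ 0.0166, v(3.375) ≈ -0.2313.
Sum = Δu · [v(1.625) + v(1.875) + v(2.125) + ...].
Sum ≈ 1.0098.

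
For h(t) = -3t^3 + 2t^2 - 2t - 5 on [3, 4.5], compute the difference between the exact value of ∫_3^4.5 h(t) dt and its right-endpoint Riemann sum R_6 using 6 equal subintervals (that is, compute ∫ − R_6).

Exact integral: ∫_3^4.5 h(t) dt = -222.796875.
R_6 = -244.90234375.
Error = -222.796875 − (-244.90234375) = 22.10546875.

22.10546875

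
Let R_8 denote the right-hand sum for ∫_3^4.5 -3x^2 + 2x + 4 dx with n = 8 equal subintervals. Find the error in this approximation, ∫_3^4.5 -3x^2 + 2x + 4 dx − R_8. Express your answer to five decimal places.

Exact integral: ∫_3^4.5 f(x) dx = -46.875.
R_8 ≈ -49.7841797.
Error ≈ -46.875 − (-49.7841797) ≈ 2.90918.

2.90918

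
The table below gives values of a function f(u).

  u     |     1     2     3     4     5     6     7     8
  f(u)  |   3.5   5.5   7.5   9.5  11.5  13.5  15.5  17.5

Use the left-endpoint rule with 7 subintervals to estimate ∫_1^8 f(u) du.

Δu = 1.
Sum = 1·[3.5 + 5.5 + 7.5 + 9.5 + 11.5 + 13.5 + 15.5] = 66.5.

66.5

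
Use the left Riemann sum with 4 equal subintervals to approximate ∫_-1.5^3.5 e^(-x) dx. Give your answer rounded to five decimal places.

Δx = (3.5 − (-1.5))/4 = 1.25.
Left endpoints: -1.5, -0.25, 1, 2.25.
f(-1.5) ≈ 4.48169, f(-0.25) ≈ 1.28403, f(1) ≈ 0.36788, f(2.25) ≈ 0.10540.
Sum = Δx · [f(-1.5) + f(-0.25) + f(1) + f(2.25)].
Sum ≈ 7.79874.

7.79874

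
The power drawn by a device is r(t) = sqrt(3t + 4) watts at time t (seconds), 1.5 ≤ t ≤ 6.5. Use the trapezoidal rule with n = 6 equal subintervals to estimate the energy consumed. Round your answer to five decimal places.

Δt = (6.5 − 1.5)/6 = 5/6.
r(1.5) ≈ 2.91548, r(7/3) ≈ 3.31662, r(19/6) ≈ 3.67423, r(4) ≈ 4.00000, r(29/6) ≈ 4.30116, r(17/3) ≈ 4.58258, r(6.5) ≈ 4.84768.
T_6 = (Δt/2)·[r(t_0) + 2r(t_1) + ... + 2r(t_{5}) + r(t_6)].
Sum ≈ 19.79681.

19.79681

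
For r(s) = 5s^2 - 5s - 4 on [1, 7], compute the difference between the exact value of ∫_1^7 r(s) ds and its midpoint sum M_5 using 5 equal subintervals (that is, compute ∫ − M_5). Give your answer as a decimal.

3.6

Exact integral: ∫_1^7 r(s) ds = 426.
M_5 = 422.4.
Error = 426 − 422.4 = 3.6.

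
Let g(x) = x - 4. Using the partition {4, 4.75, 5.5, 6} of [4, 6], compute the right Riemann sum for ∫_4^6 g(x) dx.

Subinterval widths: 0.75, 0.75, 0.5.
Right endpoints: 4.75, 5.5, 6.
g(4.75) = 0.75, g(5.5) = 1.5, g(6) = 2.
Sum = Σ Δx_i · g(x_i).
Sum = 2.6875.

2.6875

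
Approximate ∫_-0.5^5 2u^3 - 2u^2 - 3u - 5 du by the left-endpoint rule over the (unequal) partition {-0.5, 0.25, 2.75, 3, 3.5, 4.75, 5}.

Subinterval widths: 0.75, 2.5, 0.25, 0.5, 1.25, 0.25.
Left endpoints: -0.5, 0.25, 2.75, 3, 3.5, 4.75.
f(-0.5) = -4.25, f(0.25) = -5.84375, f(2.75) = 13.21875, f(3) = 22, f(3.5) = 45.75, f(4.75) = 149.96875.
Sum = Σ Δu_i · f(u_i).
Sum = 91.1875.

91.1875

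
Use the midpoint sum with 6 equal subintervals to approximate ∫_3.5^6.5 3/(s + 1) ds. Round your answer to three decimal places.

1.531

Δs = (6.5 − 3.5)/6 = 0.5.
Midpoints: 3.75, 4.25, 4.75, 5.25, 5.75, 6.25.
f(3.75) = 12/19, f(4.25) = 4/7, f(4.75) = 12/23, f(5.25) = 0.48, f(5.75) = 4/9, f(6.25) = 12/29.
Sum = Δs · [f(3.75) + f(4.25) + f(4.75) + ...].
Sum ≈ 1.531.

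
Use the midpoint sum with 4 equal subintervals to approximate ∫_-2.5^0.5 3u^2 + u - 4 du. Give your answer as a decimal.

0.328125

Δu = (0.5 − (-2.5))/4 = 0.75.
Midpoints: -2.125, -1.375, -0.625, 0.125.
f(-2.125) = 7.421875, f(-1.375) = 0.296875, f(-0.625) = -3.453125, f(0.125) = -3.828125.
Sum = Δu · [f(-2.125) + f(-1.375) + f(-0.625) + f(0.125)].
Sum = 0.328125.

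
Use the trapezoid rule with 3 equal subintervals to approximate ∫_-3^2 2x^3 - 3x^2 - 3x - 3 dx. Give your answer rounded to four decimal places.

-88.8889

Δx = (2 − (-3))/3 = 5/3.
f(-3) = -75, f(-4/3) = -245/27, f(1/3) = -115/27, f(2) = -5.
T_3 = (Δx/2)·[f(x_0) + 2f(x_1) + 2f(x_2) + f(x_3)].
Sum ≈ -88.8889.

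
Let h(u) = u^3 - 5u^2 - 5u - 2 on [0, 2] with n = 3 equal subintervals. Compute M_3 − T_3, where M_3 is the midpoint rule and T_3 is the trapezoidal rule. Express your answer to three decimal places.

M_3 ≈ -23.18519.
T_3 ≈ -23.62963.
M_3 − T_3 ≈ 0.444.

0.444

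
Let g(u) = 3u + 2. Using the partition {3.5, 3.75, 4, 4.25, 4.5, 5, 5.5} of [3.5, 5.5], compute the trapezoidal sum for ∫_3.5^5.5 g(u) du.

31

Subinterval widths: 0.25, 0.25, 0.25, 0.25, 0.5, 0.5.
g(3.5) = 12.5, g(3.75) = 13.25, g(4) = 14, g(4.25) = 14.75, g(4.5) = 15.5, g(5) = 17, g(5.5) = 18.5.
On each subinterval the trapezoid contributes (Δu_i/2)·[g(u_{i-1}) + g(u_i)].
Sum = 31.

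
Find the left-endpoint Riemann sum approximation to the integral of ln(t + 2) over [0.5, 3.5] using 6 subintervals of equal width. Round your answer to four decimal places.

3.8837

Δt = (3.5 − 0.5)/6 = 0.5.
Left endpoints: 0.5, 1, 1.5, 2, 2.5, 3.
f(0.5) ≈ 0.9163, f(1) ≈ 1.0986, f(1.5) ≈ 1.2528, f(2) ≈ 1.3863, f(2.5) ≈ 1.5041, f(3) ≈ 1.6094.
Sum = Δt · [f(0.5) + f(1) + f(1.5) + ...].
Sum ≈ 3.8837.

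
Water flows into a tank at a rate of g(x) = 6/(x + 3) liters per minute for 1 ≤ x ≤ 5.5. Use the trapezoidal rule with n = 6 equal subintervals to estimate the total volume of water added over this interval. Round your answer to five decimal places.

4.53626

Δx = (5.5 − 1)/6 = 0.75.
g(1) = 1.5, g(1.75) = 24/19, g(2.5) = 12/11, g(3.25) = 0.96, g(4) = 6/7, g(4.75) = 24/31, g(5.5) = 12/17.
T_6 = (Δx/2)·[g(x_0) + 2g(x_1) + ... + 2g(x_{5}) + g(x_6)].
Sum ≈ 4.53626.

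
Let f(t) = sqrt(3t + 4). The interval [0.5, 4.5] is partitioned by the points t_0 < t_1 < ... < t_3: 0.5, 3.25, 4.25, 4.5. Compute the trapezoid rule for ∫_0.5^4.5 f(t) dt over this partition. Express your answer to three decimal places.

Subinterval widths: 2.75, 1, 0.25.
f(0.5) ≈ 2.345, f(3.25) ≈ 3.708, f(4.25) ≈ 4.093, f(4.5) ≈ 4.183.
On each subinterval the trapezoid contributes (Δt_i/2)·[f(t_{i-1}) + f(t_i)].
Sum ≈ 13.258.

13.258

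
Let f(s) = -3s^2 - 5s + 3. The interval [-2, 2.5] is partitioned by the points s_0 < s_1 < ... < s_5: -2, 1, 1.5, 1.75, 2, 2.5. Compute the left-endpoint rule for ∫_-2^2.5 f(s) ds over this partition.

Subinterval widths: 3, 0.5, 0.25, 0.25, 0.5.
Left endpoints: -2, 1, 1.5, 1.75, 2.
f(-2) = 1, f(1) = -5, f(1.5) = -11.25, f(1.75) = -14.9375, f(2) = -19.
Sum = Σ Δs_i · f(s_i).
Sum = -15.546875.

-15.546875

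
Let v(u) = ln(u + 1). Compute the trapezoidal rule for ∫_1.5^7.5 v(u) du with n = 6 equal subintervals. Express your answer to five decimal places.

9.87647

Δu = (7.5 − 1.5)/6 = 1.
v(1.5) ≈ 0.91629, v(2.5) ≈ 1.25276, v(3.5) ≈ 1.50408, v(4.5) ≈ 1.70475, v(5.5) ≈ 1.87180, v(6.5) ≈ 2.01490, v(7.5) ≈ 2.14007.
T_6 = (Δu/2)·[v(u_0) + 2v(u_1) + ... + 2v(u_{5}) + v(u_6)].
Sum ≈ 9.87647.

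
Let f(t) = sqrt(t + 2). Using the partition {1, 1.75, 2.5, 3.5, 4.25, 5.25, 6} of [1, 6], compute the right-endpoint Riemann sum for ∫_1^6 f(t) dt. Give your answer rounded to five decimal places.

Subinterval widths: 0.75, 0.75, 1, 0.75, 1, 0.75.
Right endpoints: 1.75, 2.5, 3.5, 4.25, 5.25, 6.
f(1.75) ≈ 1.93649, f(2.5) ≈ 2.12132, f(3.5) ≈ 2.34521, f(4.25) ≈ 2.50000, f(5.25) ≈ 2.69258, f(6) ≈ 2.82843.
Sum = Σ Δt_i · f(t_i).
Sum ≈ 12.07747.

12.07747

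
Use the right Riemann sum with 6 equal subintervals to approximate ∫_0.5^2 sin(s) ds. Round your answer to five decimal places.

1.34072

Δs = (2 − 0.5)/6 = 0.25.
Right endpoints: 0.75, 1, 1.25, 1.5, 1.75, 2.
f(0.75) ≈ 0.68164, f(1) ≈ 0.84147, f(1.25) ≈ 0.94898, f(1.5) ≈ 0.99749, f(1.75) ≈ 0.98399, f(2) ≈ 0.90930.
Sum = Δs · [f(0.75) + f(1) + f(1.25) + ...].
Sum ≈ 1.34072.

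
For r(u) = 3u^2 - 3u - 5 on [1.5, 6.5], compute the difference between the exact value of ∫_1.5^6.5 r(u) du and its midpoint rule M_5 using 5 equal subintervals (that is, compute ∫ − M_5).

1.25

Exact integral: ∫_1.5^6.5 r(u) du = 186.25.
M_5 = 185.
Error = 186.25 − 185 = 1.25.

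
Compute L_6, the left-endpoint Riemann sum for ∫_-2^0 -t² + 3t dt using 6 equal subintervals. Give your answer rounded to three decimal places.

-10.370

Δt = (0 − (-2))/6 = 1/3.
Left endpoints: -2, -5/3, -4/3, -1, -2/3, -1/3.
f(-2) = -10, f(-5/3) = -70/9, f(-4/3) = -52/9, f(-1) = -4, f(-2/3) = -22/9, f(-1/3) = -10/9.
Sum = Δt · [f(-2) + f(-5/3) + f(-4/3) + ...].
Sum ≈ -10.370.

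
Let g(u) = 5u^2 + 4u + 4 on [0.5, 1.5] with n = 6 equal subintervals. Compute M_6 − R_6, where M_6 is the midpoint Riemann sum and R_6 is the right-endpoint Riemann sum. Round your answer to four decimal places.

M_6 ≈ 13.405093.
R_6 ≈ 14.606481.
M_6 − R_6 ≈ -1.2014.

-1.2014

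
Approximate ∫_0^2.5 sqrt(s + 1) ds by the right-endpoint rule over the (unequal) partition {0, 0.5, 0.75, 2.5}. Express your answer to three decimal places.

Subinterval widths: 0.5, 0.25, 1.75.
Right endpoints: 0.5, 0.75, 2.5.
f(0.5) ≈ 1.225, f(0.75) ≈ 1.323, f(2.5) ≈ 1.871.
Sum = Σ Δs_i · f(s_i).
Sum ≈ 4.217.

4.217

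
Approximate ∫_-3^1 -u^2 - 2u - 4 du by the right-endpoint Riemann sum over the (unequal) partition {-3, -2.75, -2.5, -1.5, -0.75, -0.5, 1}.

-19.6875

Subinterval widths: 0.25, 0.25, 1, 0.75, 0.25, 1.5.
Right endpoints: -2.75, -2.5, -1.5, -0.75, -0.5, 1.
f(-2.75) = -6.0625, f(-2.5) = -5.25, f(-1.5) = -3.25, f(-0.75) = -3.0625, f(-0.5) = -3.25, f(1) = -7.
Sum = Σ Δu_i · f(u_i).
Sum = -19.6875.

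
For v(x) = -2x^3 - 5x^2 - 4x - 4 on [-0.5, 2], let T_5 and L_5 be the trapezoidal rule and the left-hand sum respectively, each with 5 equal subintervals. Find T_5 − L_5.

-11.25

T_5 = -40.
L_5 = -28.75.
T_5 − L_5 = -11.25.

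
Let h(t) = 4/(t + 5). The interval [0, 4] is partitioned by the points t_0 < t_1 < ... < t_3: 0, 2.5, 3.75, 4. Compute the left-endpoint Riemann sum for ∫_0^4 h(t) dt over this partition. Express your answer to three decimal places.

2.781

Subinterval widths: 2.5, 1.25, 0.25.
Left endpoints: 0, 2.5, 3.75.
h(0) = 0.8, h(2.5) = 8/15, h(3.75) = 16/35.
Sum = Σ Δt_i · h(t_i).
Sum ≈ 2.781.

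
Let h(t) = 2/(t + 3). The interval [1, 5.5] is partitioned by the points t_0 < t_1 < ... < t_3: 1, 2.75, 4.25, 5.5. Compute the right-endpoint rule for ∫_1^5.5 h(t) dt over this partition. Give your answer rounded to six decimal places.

1.316606

Subinterval widths: 1.75, 1.5, 1.25.
Right endpoints: 2.75, 4.25, 5.5.
h(2.75) = 8/23, h(4.25) = 8/29, h(5.5) = 4/17.
Sum = Σ Δt_i · h(t_i).
Sum ≈ 1.316606.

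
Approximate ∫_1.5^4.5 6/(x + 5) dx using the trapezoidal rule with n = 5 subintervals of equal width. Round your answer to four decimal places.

Δx = (4.5 − 1.5)/5 = 0.6.
f(1.5) = 12/13, f(2.1) = 60/71, f(2.7) = 60/77, f(3.3) = 60/83, f(3.9) = 60/89, f(4.5) = 12/19.
T_5 = (Δx/2)·[f(x_0) + 2f(x_1) + ... + 2f(x_{4}) + f(x_5)].
Sum ≈ 2.2792.

2.2792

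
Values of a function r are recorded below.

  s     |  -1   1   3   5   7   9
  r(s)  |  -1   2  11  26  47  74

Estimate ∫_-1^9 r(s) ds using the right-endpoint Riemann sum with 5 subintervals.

320

Δs = 2.
Sum = 2·[2 + 11 + 26 + 47 + 74] = 320.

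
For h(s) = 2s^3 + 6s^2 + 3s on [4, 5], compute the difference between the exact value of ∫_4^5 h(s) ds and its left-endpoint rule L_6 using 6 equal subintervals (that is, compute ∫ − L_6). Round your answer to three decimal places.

14.764

Exact integral: ∫_4^5 h(s) ds = 320.
L_6 ≈ 305.23611.
Error ≈ 320 − 305.23611 ≈ 14.764.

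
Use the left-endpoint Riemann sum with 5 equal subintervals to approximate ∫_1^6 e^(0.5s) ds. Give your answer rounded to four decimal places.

Δs = (6 − 1)/5 = 1.
Left endpoints: 1, 2, 3, 4, 5.
f(1) ≈ 1.6487, f(2) ≈ 2.7183, f(3) ≈ 4.4817, f(4) ≈ 7.3891, f(5) ≈ 12.1825.
Sum = Δs · [f(1) + f(2) + f(3) + f(4) + f(5)].
Sum ≈ 28.4202.

28.4202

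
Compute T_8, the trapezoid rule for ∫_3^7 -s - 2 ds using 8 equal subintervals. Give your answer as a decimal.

-28

Δs = (7 − 3)/8 = 0.5.
f(3) = -5, f(3.5) = -5.5, f(4) = -6, f(4.5) = -6.5, f(5) = -7, f(5.5) = -7.5, f(6) = -8, f(6.5) = -8.5, f(7) = -9.
T_8 = (Δs/2)·[f(s_0) + 2f(s_1) + ... + 2f(s_{7}) + f(s_8)].
Sum = -28.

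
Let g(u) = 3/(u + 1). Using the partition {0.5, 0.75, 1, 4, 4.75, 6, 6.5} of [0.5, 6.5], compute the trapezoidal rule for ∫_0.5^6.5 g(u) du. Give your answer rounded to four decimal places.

5.2378

Subinterval widths: 0.25, 0.25, 3, 0.75, 1.25, 0.5.
g(0.5) = 2, g(0.75) = 12/7, g(1) = 1.5, g(4) = 0.6, g(4.75) = 12/23, g(6) = 3/7, g(6.5) = 0.4.
On each subinterval the trapezoid contributes (Δu_i/2)·[g(u_{i-1}) + g(u_i)].
Sum ≈ 5.2378.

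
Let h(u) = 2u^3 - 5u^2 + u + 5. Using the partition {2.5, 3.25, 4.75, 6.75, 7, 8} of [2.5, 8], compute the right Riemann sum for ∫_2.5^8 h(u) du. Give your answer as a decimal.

Subinterval widths: 0.75, 1.5, 2, 0.25, 1.
Right endpoints: 3.25, 4.75, 6.75, 7, 8.
h(3.25) = 24.09375, h(4.75) = 111.28125, h(6.75) = 399.03125, h(7) = 453, h(8) = 717.
Sum = Σ Δu_i · h(u_i).
Sum = 1813.3046875.

1813.3046875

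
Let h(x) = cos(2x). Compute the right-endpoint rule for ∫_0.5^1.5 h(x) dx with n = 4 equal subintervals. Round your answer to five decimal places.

-0.53414

Δx = (1.5 − 0.5)/4 = 0.25.
Right endpoints: 0.75, 1, 1.25, 1.5.
h(0.75) ≈ 0.07074, h(1) ≈ -0.41615, h(1.25) ≈ -0.80114, h(1.5) ≈ -0.98999.
Sum = Δx · [h(0.75) + h(1) + h(1.25) + h(1.5)].
Sum ≈ -0.53414.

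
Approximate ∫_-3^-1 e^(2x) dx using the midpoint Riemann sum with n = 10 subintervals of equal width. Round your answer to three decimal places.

Δx = (-1 − (-3))/10 = 0.2.
Midpoints: -2.9, -2.7, -2.5, -2.3, -2.1, -1.9, -1.7, -1.5, -1.3, -1.1.
f(-2.9) ≈ 0.003, f(-2.7) ≈ 0.005, f(-2.5) ≈ 0.007, f(-2.3) ≈ 0.010, f(-2.1) ≈ 0.015, f(-1.9) ≈ 0.022, f(-1.7) ≈ 0.033, f(-1.5) ≈ 0.050, f(-1.3) ≈ 0.074, f(-1.1) ≈ 0.111.
Sum = Δx · [f(-2.9) + f(-2.7) + f(-2.5) + ...].
Sum ≈ 0.066.

0.066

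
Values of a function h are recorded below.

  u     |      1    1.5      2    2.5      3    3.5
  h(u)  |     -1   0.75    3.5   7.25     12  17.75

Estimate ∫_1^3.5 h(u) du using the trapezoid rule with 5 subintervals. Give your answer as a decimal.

15.9375

Δu = 0.5.
T_5 = (0.5/2)·[(-1) + 2·0.75 + 2·3.5 + 2·7.25 + 2·12 + 17.75] = 15.9375.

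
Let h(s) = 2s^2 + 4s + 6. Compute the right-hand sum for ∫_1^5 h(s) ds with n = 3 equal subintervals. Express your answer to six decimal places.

Δs = (5 − 1)/3 = 4/3.
Right endpoints: 7/3, 11/3, 5.
h(7/3) = 236/9, h(11/3) = 428/9, h(5) = 76.
Sum = Δs · [h(7/3) + h(11/3) + h(5)].
Sum ≈ 199.703704.

199.703704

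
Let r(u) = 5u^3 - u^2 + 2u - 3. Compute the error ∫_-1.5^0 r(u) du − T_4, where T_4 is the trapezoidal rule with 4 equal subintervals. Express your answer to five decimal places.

Exact integral: ∫_-1.5^0 r(u) du = -14.203125.
T_4 ≈ -14.6337891.
Error ≈ -14.203125 − (-14.6337891) ≈ 0.43066.

0.43066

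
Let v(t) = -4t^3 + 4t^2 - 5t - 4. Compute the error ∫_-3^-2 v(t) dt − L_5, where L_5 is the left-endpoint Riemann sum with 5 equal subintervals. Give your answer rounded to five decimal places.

Exact integral: ∫_-3^-2 v(t) dt ≈ 98.8333333.
L_5 = 109.16.
Error ≈ 98.8333333 − 109.16 ≈ -10.32667.

-10.32667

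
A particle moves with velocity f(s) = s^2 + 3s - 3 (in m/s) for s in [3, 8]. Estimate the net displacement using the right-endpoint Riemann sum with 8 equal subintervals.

251.3671875

Δs = (8 − 3)/8 = 0.625.
Right endpoints: 3.625, 4.25, 4.875, 5.5, 6.125, 6.75, 7.375, 8.
f(3.625) = 21.015625, f(4.25) = 27.8125, f(4.875) = 35.390625, f(5.5) = 43.75, f(6.125) = 52.890625, f(6.75) = 62.8125, f(7.375) = 73.515625, f(8) = 85.
Sum = Δs · [f(3.625) + f(4.25) + f(4.875) + ...].
Sum = 251.3671875.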